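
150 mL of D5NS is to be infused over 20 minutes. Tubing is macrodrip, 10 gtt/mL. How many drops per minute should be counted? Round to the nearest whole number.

75 gtt/min

150 mL ÷ (20 min) = 7.5 mL/min
7.5 mL/min × 10 gtt/mL = 75 gtt/min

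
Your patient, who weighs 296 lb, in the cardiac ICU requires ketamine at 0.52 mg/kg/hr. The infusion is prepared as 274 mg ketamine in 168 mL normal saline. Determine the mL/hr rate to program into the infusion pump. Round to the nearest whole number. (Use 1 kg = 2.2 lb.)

Weight = 296 lb ÷ 2.2 lb/kg = 134.5455 kg
Dose = 0.52 mg/kg/hr × 134.5455 kg = 69.96364 mg/hr
Concentration = 274 mg ÷ 168 mL = 1.630952 mg/mL
Rate = 69.96364 mg/hr ÷ 1.630952 mg/mL = 42.89741 mL/hr

43 mL/hr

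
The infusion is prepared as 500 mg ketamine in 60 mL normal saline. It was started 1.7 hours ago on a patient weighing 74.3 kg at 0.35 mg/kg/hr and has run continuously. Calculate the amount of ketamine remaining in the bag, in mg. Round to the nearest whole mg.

456 mg

Dose = 0.35 mg/kg/hr × 74.3 kg = 26.005 mg/hr
Concentration = 500 mg ÷ 60 mL = 8.333333 mg/mL
Rate = 26.005 mg/hr ÷ 8.333333 mg/mL = 3.1206 mL/hr
Volume infused = 3.1206 mL/hr × 1.7 hr = 5.30502 mL
Volume remaining = 60 − 5.30502 = 54.69498 mL
Drug remaining = 54.69498 mL × 8.333333 mg/mL = 455.7915 mg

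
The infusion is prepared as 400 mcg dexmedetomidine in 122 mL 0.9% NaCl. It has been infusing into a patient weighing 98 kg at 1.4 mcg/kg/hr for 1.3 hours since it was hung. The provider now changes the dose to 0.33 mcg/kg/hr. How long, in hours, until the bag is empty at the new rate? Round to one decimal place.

6.9 hours

Initial rate:
Dose = 1.4 mcg/kg/hr × 98 kg = 137.2 mcg/hr
Concentration = 400 mcg ÷ 122 mL = 3.278689 mcg/mL
Rate = 137.2 mcg/hr ÷ 3.278689 mcg/mL = 41.846 mL/hr
Volume infused so far = 41.846 mL/hr × 1.3 hr = 54.3998 mL
Volume remaining = 122 − 54.3998 = 67.6002 mL
New rate:
Dose = 0.33 mcg/kg/hr × 98 kg = 32.34 mcg/hr
Rate = 32.34 mcg/hr ÷ 3.278689 mcg/mL = 9.8637 mL/hr
Time remaining = 67.6002 mL ÷ 9.8637 mL/hr = 6.853432 hr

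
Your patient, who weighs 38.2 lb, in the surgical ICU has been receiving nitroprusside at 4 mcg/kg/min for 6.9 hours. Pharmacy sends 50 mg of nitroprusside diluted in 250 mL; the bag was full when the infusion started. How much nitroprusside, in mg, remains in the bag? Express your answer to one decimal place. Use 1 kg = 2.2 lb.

21.2 mg

Weight = 38.2 lb ÷ 2.2 lb/kg = 17.36364 kg
Dose = 4 mcg/kg/min × 17.36364 kg = 69.45455 mcg/min
69.45455 mcg/min × 60 min/hr = 4167.273 mcg/hr
Concentration = 50 mg ÷ 250 mL = 0.2 mg/mL = 200 mcg/mL
Rate = 4167.273 mcg/hr ÷ 200 mcg/mL = 20.83636 mL/hr
Volume infused = 20.83636 mL/hr × 6.9 hr = 143.7709 mL
Volume remaining = 250 − 143.7709 = 106.2291 mL
Drug remaining = 106.2291 mL × 200 mcg/mL = 21245.82 mcg = 21.24582 mg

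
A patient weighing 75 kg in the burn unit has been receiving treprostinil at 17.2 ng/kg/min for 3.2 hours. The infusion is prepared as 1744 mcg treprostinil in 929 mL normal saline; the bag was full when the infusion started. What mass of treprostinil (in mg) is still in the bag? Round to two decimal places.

1.50 mg

Dose = 17.2 ng/kg/min × 75 kg = 1290 ng/min
1290 ng/min × 60 min/hr = 77400 ng/hr
Concentration = 1744 mcg ÷ 929 mL = 1.877287 mcg/mL = 1877.287 ng/mL
Rate = 77400 ng/hr ÷ 1877.287 ng/mL = 41.2297 mL/hr
Volume infused = 41.2297 mL/hr × 3.2 hr = 131.935 mL
Volume remaining = 929 − 131.935 = 797.065 mL
Drug remaining = 797.065 mL × 1877.287 ng/mL = 1496320 ng = 1.49632 mg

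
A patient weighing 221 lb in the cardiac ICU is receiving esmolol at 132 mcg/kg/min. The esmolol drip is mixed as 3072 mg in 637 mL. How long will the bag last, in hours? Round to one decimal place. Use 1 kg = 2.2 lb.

3.9 hours

Weight = 221 lb ÷ 2.2 lb/kg = 100.4545 kg
Dose = 132 mcg/kg/min × 100.4545 kg = 13260 mcg/min
13260 mcg/min × 60 min/hr = 795600 mcg/hr
Concentration = 3072 mg ÷ 637 mL = 4.822606 mg/mL = 4822.606 mcg/mL
Rate = 795600 mcg/hr ÷ 4822.606 mcg/mL = 164.973 mL/hr
Duration = 637 mL ÷ 164.973 mL/hr = 3.861237 hr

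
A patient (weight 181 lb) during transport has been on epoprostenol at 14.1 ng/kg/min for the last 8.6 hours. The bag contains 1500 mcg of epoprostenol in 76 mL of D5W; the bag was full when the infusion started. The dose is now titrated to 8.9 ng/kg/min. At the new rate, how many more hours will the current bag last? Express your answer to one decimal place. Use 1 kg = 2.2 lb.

Initial rate:
Weight = 181 lb ÷ 2.2 lb/kg = 82.27273 kg
Dose = 14.1 ng/kg/min × 82.27273 kg = 1160.045 ng/min
1160.045 ng/min × 60 min/hr = 69602.73 ng/hr
Concentration = 1500 mcg ÷ 76 mL = 19.73684 mcg/mL = 19736.84 ng/mL
Rate = 69602.73 ng/hr ÷ 19736.84 ng/mL = 3.526538 mL/hr
Volume infused so far = 3.526538 mL/hr × 8.6 hr = 30.32823 mL
Volume remaining = 76 − 30.32823 = 45.67177 mL
New rate:
Dose = 8.9 ng/kg/min × 82.27273 kg = 732.2273 ng/min
732.2273 ng/min × 60 min/hr = 43933.64 ng/hr
Rate = 43933.64 ng/hr ÷ 19736.84 ng/mL = 2.225971 mL/hr
Time remaining = 45.67177 mL ÷ 2.225971 mL/hr = 20.51769 hr

20.5 hours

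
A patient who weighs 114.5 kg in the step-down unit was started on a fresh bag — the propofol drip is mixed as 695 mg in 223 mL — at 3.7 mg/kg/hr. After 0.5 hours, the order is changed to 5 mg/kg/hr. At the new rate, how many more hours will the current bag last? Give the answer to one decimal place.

0.8 hours

Initial rate:
Dose = 3.7 mg/kg/hr × 114.5 kg = 423.65 mg/hr
Concentration = 695 mg ÷ 223 mL = 3.116592 mg/mL
Rate = 423.65 mg/hr ÷ 3.116592 mg/mL = 135.9337 mL/hr
Volume infused so far = 135.9337 mL/hr × 0.5 hr = 67.96687 mL
Volume remaining = 223 − 67.96687 = 155.0331 mL
New rate:
Dose = 5 mg/kg/hr × 114.5 kg = 572.5 mg/hr
Rate = 572.5 mg/hr ÷ 3.116592 mg/mL = 183.6942 mL/hr
Time remaining = 155.0331 mL ÷ 183.6942 mL/hr = 0.8439738 hr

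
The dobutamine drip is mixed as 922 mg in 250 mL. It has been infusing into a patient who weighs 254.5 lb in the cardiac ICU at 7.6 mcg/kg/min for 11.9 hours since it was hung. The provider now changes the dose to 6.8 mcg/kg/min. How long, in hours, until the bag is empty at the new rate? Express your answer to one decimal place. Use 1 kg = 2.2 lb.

6.2 hours

Initial rate:
Weight = 254.5 lb ÷ 2.2 lb/kg = 115.6818 kg
Dose = 7.6 mcg/kg/min × 115.6818 kg = 879.1818 mcg/min
879.1818 mcg/min × 60 min/hr = 52750.91 mcg/hr
Concentration = 922 mg ÷ 250 mL = 3.688 mg/mL = 3688 mcg/mL
Rate = 52750.91 mcg/hr ÷ 3688 mcg/mL = 14.30339 mL/hr
Volume infused so far = 14.30339 mL/hr × 11.9 hr = 170.2104 mL
Volume remaining = 250 − 170.2104 = 79.78964 mL
New rate:
Dose = 6.8 mcg/kg/min × 115.6818 kg = 786.6364 mcg/min
786.6364 mcg/min × 60 min/hr = 47198.18 mcg/hr
Rate = 47198.18 mcg/hr ÷ 3688 mcg/mL = 12.79777 mL/hr
Time remaining = 79.78964 mL ÷ 12.79777 mL/hr = 6.234651 hr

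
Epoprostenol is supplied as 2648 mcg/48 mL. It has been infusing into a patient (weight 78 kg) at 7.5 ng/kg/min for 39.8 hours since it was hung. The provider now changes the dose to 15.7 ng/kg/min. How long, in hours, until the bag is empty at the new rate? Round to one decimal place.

Initial rate:
Dose = 7.5 ng/kg/min × 78 kg = 585 ng/min
585 ng/min × 60 min/hr = 35100 ng/hr
Concentration = 2648 mcg ÷ 48 mL = 55.16667 mcg/mL = 55166.67 ng/mL
Rate = 35100 ng/hr ÷ 55166.67 ng/mL = 0.6362538 mL/hr
Volume infused so far = 0.6362538 mL/hr × 39.8 hr = 25.3229 mL
Volume remaining = 48 − 25.3229 = 22.6771 mL
New rate:
Dose = 15.7 ng/kg/min × 78 kg = 1224.6 ng/min
1224.6 ng/min × 60 min/hr = 73476 ng/hr
Rate = 73476 ng/hr ÷ 55166.67 ng/mL = 1.331891 mL/hr
Time remaining = 22.6771 mL ÷ 1.331891 mL/hr = 17.02624 hr

17.0 hours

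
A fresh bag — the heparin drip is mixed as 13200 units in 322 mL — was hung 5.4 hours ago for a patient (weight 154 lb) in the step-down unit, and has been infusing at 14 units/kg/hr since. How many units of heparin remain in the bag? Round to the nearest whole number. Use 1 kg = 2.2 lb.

Weight = 154 lb ÷ 2.2 lb/kg = 70 kg
Dose = 14 units/kg/hr × 70 kg = 980 units/hr
Concentration = 13200 units ÷ 322 mL = 40.99379 units/mL
Rate = 980 units/hr ÷ 40.99379 units/mL = 23.90606 mL/hr
Volume infused = 23.90606 mL/hr × 5.4 hr = 129.0927 mL
Volume remaining = 322 − 129.0927 = 192.9073 mL
Drug remaining = 192.9073 mL × 40.99379 units/mL = 7908 units

7908 units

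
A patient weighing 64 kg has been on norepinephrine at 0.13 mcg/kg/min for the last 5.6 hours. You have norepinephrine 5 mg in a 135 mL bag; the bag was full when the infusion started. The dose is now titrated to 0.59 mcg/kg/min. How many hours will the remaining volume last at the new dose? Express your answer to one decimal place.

1.0 hours

Initial rate:
Dose = 0.13 mcg/kg/min × 64 kg = 8.32 mcg/min
8.32 mcg/min × 60 min/hr = 499.2 mcg/hr
Concentration = 5 mg ÷ 135 mL = 0.03703704 mg/mL = 37.03704 mcg/mL
Rate = 499.2 mcg/hr ÷ 37.03704 mcg/mL = 13.4784 mL/hr
Volume infused so far = 13.4784 mL/hr × 5.6 hr = 75.47904 mL
Volume remaining = 135 − 75.47904 = 59.52096 mL
New rate:
Dose = 0.59 mcg/kg/min × 64 kg = 37.76 mcg/min
37.76 mcg/min × 60 min/hr = 2265.6 mcg/hr
Rate = 2265.6 mcg/hr ÷ 37.03704 mcg/mL = 61.1712 mL/hr
Time remaining = 59.52096 mL ÷ 61.1712 mL/hr = 0.9730226 hr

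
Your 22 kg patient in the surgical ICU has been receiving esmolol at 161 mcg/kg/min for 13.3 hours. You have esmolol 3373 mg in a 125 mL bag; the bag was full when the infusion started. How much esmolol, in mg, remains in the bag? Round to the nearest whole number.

Dose = 161 mcg/kg/min × 22 kg = 3542 mcg/min
3542 mcg/min × 60 min/hr = 212520 mcg/hr
Concentration = 3373 mg ÷ 125 mL = 26.984 mg/mL = 26984 mcg/mL
Rate = 212520 mcg/hr ÷ 26984 mcg/mL = 7.875778 mL/hr
Volume infused = 7.875778 mL/hr × 13.3 hr = 104.7479 mL
Volume remaining = 125 − 104.7479 = 20.25215 mL
Drug remaining = 20.25215 mL × 26984 mcg/mL = 546484 mcg = 546.484 mg

546 mg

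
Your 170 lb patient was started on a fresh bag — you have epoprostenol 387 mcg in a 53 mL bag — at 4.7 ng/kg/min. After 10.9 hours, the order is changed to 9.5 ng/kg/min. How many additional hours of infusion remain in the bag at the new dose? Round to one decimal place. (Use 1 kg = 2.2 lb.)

3.4 hours

Initial rate:
Weight = 170 lb ÷ 2.2 lb/kg = 77.27273 kg
Dose = 4.7 ng/kg/min × 77.27273 kg = 363.1818 ng/min
363.1818 ng/min × 60 min/hr = 21790.91 ng/hr
Concentration = 387 mcg ÷ 53 mL = 7.301887 mcg/mL = 7301.887 ng/mL
Rate = 21790.91 ng/hr ÷ 7301.887 ng/mL = 2.984285 mL/hr
Volume infused so far = 2.984285 mL/hr × 10.9 hr = 32.5287 mL
Volume remaining = 53 − 32.5287 = 20.4713 mL
New rate:
Dose = 9.5 ng/kg/min × 77.27273 kg = 734.0909 ng/min
734.0909 ng/min × 60 min/hr = 44045.45 ng/hr
Rate = 44045.45 ng/hr ÷ 7301.887 ng/mL = 6.032065 mL/hr
Time remaining = 20.4713 mL ÷ 6.032065 mL/hr = 3.393746 hr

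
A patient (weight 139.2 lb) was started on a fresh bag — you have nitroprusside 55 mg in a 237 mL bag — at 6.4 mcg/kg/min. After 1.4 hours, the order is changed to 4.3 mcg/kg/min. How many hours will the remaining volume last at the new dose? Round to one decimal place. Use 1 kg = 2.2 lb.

1.3 hours

Initial rate:
Weight = 139.2 lb ÷ 2.2 lb/kg = 63.27273 kg
Dose = 6.4 mcg/kg/min × 63.27273 kg = 404.9455 mcg/min
404.9455 mcg/min × 60 min/hr = 24296.73 mcg/hr
Concentration = 55 mg ÷ 237 mL = 0.2320675 mg/mL = 232.0675 mcg/mL
Rate = 24296.73 mcg/hr ÷ 232.0675 mcg/mL = 104.6968 mL/hr
Volume infused so far = 104.6968 mL/hr × 1.4 hr = 146.5755 mL
Volume remaining = 237 − 146.5755 = 90.42447 mL
New rate:
Dose = 4.3 mcg/kg/min × 63.27273 kg = 272.0727 mcg/min
272.0727 mcg/min × 60 min/hr = 16324.36 mcg/hr
Rate = 16324.36 mcg/hr ÷ 232.0675 mcg/mL = 70.34317 mL/hr
Time remaining = 90.42447 mL ÷ 70.34317 mL/hr = 1.285476 hr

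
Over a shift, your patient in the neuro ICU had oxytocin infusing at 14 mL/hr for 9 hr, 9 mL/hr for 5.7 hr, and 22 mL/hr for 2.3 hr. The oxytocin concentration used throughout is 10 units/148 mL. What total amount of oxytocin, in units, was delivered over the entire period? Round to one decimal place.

Concentration = 10 units ÷ 148 mL = 0.06756757 units/mL
Stage 1: 14 mL/hr × 9 hr = 126 mL → 126 mL × 0.06756757 units/mL = 8.513514 units
Stage 2: 9 mL/hr × 5.7 hr = 51.3 mL → 51.3 mL × 0.06756757 units/mL = 3.466216 units
Stage 3: 22 mL/hr × 2.3 hr = 50.6 mL → 50.6 mL × 0.06756757 units/mL = 3.418919 units
Total = 8.513514 + 3.466216 + 3.418919 = 15.39865 units

15.4 units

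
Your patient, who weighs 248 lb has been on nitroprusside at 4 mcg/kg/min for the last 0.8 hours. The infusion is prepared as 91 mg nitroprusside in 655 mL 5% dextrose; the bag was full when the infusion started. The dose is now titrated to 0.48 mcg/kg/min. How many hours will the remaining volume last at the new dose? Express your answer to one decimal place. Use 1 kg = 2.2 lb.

Initial rate:
Weight = 248 lb ÷ 2.2 lb/kg = 112.7273 kg
Dose = 4 mcg/kg/min × 112.7273 kg = 450.9091 mcg/min
450.9091 mcg/min × 60 min/hr = 27054.55 mcg/hr
Concentration = 91 mg ÷ 655 mL = 0.1389313 mg/mL = 138.9313 mcg/mL
Rate = 27054.55 mcg/hr ÷ 138.9313 mcg/mL = 194.7333 mL/hr
Volume infused so far = 194.7333 mL/hr × 0.8 hr = 155.7866 mL
Volume remaining = 655 − 155.7866 = 499.2134 mL
New rate:
Dose = 0.48 mcg/kg/min × 112.7273 kg = 54.10909 mcg/min
54.10909 mcg/min × 60 min/hr = 3246.545 mcg/hr
Rate = 3246.545 mcg/hr ÷ 138.9313 mcg/mL = 23.36799 mL/hr
Time remaining = 499.2134 mL ÷ 23.36799 mL/hr = 21.36313 hr

21.4 hours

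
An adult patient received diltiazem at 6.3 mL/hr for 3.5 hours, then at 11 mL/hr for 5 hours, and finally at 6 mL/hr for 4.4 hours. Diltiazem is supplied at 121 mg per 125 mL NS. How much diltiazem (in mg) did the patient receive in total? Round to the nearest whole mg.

Concentration = 121 mg ÷ 125 mL = 0.968 mg/mL
Stage 1: 6.3 mL/hr × 3.5 hr = 22.05 mL → 22.05 mL × 0.968 mg/mL = 21.3444 mg
Stage 2: 11 mL/hr × 5 hr = 55 mL → 55 mL × 0.968 mg/mL = 53.24 mg
Stage 3: 6 mL/hr × 4.4 hr = 26.4 mL → 26.4 mL × 0.968 mg/mL = 25.5552 mg
Total = 21.3444 + 53.24 + 25.5552 = 100.1396 mg

100 mg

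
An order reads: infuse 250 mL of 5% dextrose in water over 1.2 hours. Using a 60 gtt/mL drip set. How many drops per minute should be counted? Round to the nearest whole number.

250 mL ÷ (1.2 hr × 60 = 72 min) = 3.472222 mL/min
3.472222 mL/min × 60 gtt/mL = 208.3333 gtt/min

208 gtt/min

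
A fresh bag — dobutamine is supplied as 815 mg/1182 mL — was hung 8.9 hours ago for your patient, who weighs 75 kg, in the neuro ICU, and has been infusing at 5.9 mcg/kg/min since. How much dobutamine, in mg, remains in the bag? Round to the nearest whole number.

Dose = 5.9 mcg/kg/min × 75 kg = 442.5 mcg/min
442.5 mcg/min × 60 min/hr = 26550 mcg/hr
Concentration = 815 mg ÷ 1182 mL = 0.6895093 mg/mL = 689.5093 mcg/mL
Rate = 26550 mcg/hr ÷ 689.5093 mcg/mL = 38.50564 mL/hr
Volume infused = 38.50564 mL/hr × 8.9 hr = 342.7002 mL
Volume remaining = 1182 − 342.7002 = 839.2998 mL
Drug remaining = 839.2998 mL × 689.5093 mcg/mL = 578705 mcg = 578.705 mg

579 mg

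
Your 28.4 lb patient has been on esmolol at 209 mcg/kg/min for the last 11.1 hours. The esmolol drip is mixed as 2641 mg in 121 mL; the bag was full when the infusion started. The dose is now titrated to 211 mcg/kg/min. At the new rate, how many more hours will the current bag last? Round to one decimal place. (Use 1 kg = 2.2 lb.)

Initial rate:
Weight = 28.4 lb ÷ 2.2 lb/kg = 12.90909 kg
Dose = 209 mcg/kg/min × 12.90909 kg = 2698 mcg/min
2698 mcg/min × 60 min/hr = 161880 mcg/hr
Concentration = 2641 mg ÷ 121 mL = 21.82645 mg/mL = 21826.45 mcg/mL
Rate = 161880 mcg/hr ÷ 21826.45 mcg/mL = 7.416691 mL/hr
Volume infused so far = 7.416691 mL/hr × 11.1 hr = 82.32527 mL
Volume remaining = 121 − 82.32527 = 38.67473 mL
New rate:
Dose = 211 mcg/kg/min × 12.90909 kg = 2723.818 mcg/min
2723.818 mcg/min × 60 min/hr = 163429.1 mcg/hr
Rate = 163429.1 mcg/hr ÷ 21826.45 mcg/mL = 7.487664 mL/hr
Time remaining = 38.67473 mL ÷ 7.487664 mL/hr = 5.165127 hr

5.2 hours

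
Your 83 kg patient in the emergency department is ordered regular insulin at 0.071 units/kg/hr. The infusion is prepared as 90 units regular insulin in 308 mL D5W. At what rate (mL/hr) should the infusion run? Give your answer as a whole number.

Dose = 0.071 units/kg/hr × 83 kg = 5.893 units/hr
Concentration = 90 units ÷ 308 mL = 0.2922078 units/mL
Rate = 5.893 units/hr ÷ 0.2922078 units/mL = 20.16716 mL/hr

20 mL/hr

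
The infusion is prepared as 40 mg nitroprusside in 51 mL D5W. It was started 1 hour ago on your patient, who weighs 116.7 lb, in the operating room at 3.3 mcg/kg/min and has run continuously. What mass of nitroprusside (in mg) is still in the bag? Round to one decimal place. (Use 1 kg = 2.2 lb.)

Weight = 116.7 lb ÷ 2.2 lb/kg = 53.04545 kg
Dose = 3.3 mcg/kg/min × 53.04545 kg = 175.05 mcg/min
175.05 mcg/min × 60 min/hr = 10503 mcg/hr
Concentration = 40 mg ÷ 51 mL = 0.7843137 mg/mL = 784.3137 mcg/mL
Rate = 10503 mcg/hr ÷ 784.3137 mcg/mL = 13.39132 mL/hr
Volume infused = 13.39132 mL/hr × 1 hr = 13.39132 mL
Volume remaining = 51 − 13.39132 = 37.60868 mL
Drug remaining = 37.60868 mL × 784.3137 mcg/mL = 29497 mcg = 29.497 mg

29.5 mg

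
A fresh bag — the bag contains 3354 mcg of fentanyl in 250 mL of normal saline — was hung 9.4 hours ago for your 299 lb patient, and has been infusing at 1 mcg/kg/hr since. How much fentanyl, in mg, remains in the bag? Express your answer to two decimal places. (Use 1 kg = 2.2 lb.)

Weight = 299 lb ÷ 2.2 lb/kg = 135.9091 kg
Dose = 1 mcg/kg/hr × 135.9091 kg = 135.9091 mcg/hr
Concentration = 3354 mcg ÷ 250 mL = 13.416 mcg/mL
Rate = 135.9091 mcg/hr ÷ 13.416 mcg/mL = 10.13037 mL/hr
Volume infused = 10.13037 mL/hr × 9.4 hr = 95.22551 mL
Volume remaining = 250 − 95.22551 = 154.7745 mL
Drug remaining = 154.7745 mL × 13.416 mcg/mL = 2076.455 mcg = 2.076455 mg

2.08 mg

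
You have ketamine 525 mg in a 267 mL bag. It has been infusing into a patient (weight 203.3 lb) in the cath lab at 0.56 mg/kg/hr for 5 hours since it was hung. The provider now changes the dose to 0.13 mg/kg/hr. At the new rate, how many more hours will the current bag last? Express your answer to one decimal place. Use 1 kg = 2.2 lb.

Initial rate:
Weight = 203.3 lb ÷ 2.2 lb/kg = 92.40909 kg
Dose = 0.56 mg/kg/hr × 92.40909 kg = 51.74909 mg/hr
Concentration = 525 mg ÷ 267 mL = 1.966292 mg/mL
Rate = 51.74909 mg/hr ÷ 1.966292 mg/mL = 26.31811 mL/hr
Volume infused so far = 26.31811 mL/hr × 5 hr = 131.5905 mL
Volume remaining = 267 − 131.5905 = 135.4095 mL
New rate:
Dose = 0.13 mg/kg/hr × 92.40909 kg = 12.01318 mg/hr
Rate = 12.01318 mg/hr ÷ 1.966292 mg/mL = 6.109561 mL/hr
Time remaining = 135.4095 mL ÷ 6.109561 mL/hr = 22.16353 hr

22.2 hours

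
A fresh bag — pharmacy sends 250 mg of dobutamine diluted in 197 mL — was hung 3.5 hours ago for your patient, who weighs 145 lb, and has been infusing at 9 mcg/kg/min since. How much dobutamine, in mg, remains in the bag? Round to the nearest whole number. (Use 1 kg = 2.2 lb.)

125 mg

Weight = 145 lb ÷ 2.2 lb/kg = 65.90909 kg
Dose = 9 mcg/kg/min × 65.90909 kg = 593.1818 mcg/min
593.1818 mcg/min × 60 min/hr = 35590.91 mcg/hr
Concentration = 250 mg ÷ 197 mL = 1.269036 mg/mL = 1269.036 mcg/mL
Rate = 35590.91 mcg/hr ÷ 1269.036 mcg/mL = 28.04564 mL/hr
Volume infused = 28.04564 mL/hr × 3.5 hr = 98.15973 mL
Volume remaining = 197 − 98.15973 = 98.84027 mL
Drug remaining = 98.84027 mL × 1269.036 mcg/mL = 125431.8 mcg = 125.4318 mg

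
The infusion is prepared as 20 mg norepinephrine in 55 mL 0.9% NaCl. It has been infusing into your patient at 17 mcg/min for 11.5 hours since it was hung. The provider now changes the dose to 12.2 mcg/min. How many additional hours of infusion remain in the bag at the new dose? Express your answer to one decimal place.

11.3 hours

Initial rate:
17 mcg/min × 60 min/hr = 1020 mcg/hr
Concentration = 20 mg ÷ 55 mL = 0.3636364 mg/mL = 363.6364 mcg/mL
Rate = 1020 mcg/hr ÷ 363.6364 mcg/mL = 2.805 mL/hr
Volume infused so far = 2.805 mL/hr × 11.5 hr = 32.2575 mL
Volume remaining = 55 − 32.2575 = 22.7425 mL
New rate:
12.2 mcg/min × 60 min/hr = 732 mcg/hr
Rate = 732 mcg/hr ÷ 363.6364 mcg/mL = 2.013 mL/hr
Time remaining = 22.7425 mL ÷ 2.013 mL/hr = 11.29781 hr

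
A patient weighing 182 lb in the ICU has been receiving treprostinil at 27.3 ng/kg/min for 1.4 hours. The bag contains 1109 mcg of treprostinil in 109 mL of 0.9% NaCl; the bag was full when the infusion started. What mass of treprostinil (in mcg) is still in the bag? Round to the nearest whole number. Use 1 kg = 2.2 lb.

919 mcg

Weight = 182 lb ÷ 2.2 lb/kg = 82.72727 kg
Dose = 27.3 ng/kg/min × 82.72727 kg = 2258.455 ng/min
2258.455 ng/min × 60 min/hr = 135507.3 ng/hr
Concentration = 1109 mcg ÷ 109 mL = 10.17431 mcg/mL = 10174.31 ng/mL
Rate = 135507.3 ng/hr ÷ 10174.31 ng/mL = 13.31857 mL/hr
Volume infused = 13.31857 mL/hr × 1.4 hr = 18.646 mL
Volume remaining = 109 − 18.646 = 90.354 mL
Drug remaining = 90.354 mL × 10174.31 ng/mL = 919289.8 ng = 919.2898 mcg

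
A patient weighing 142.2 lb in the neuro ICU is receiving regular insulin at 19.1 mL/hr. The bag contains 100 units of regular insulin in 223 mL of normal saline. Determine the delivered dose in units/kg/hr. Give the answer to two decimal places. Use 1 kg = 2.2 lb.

0.13 units/kg/hr

Weight = 142.2 lb ÷ 2.2 lb/kg = 64.63636 kg
Concentration = 100 units ÷ 223 mL = 0.4484305 units/mL
Drug rate = 19.1 mL/hr × 0.4484305 units/mL = 8.565022 units/hr
8.565022 units/hr ÷ 64.63636 kg = 0.1325109 units/kg/hr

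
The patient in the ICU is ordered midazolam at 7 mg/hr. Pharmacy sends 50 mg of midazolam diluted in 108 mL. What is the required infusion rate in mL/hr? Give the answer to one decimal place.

15.1 mL/hr

Concentration = 50 mg ÷ 108 mL = 0.462963 mg/mL
Rate = 7 mg/hr ÷ 0.462963 mg/mL = 15.12 mL/hr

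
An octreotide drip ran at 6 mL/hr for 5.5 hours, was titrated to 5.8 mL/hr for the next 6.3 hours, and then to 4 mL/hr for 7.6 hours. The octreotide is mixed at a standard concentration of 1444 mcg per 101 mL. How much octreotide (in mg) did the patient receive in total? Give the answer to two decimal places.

1.43 mg

Concentration = 1444 mcg ÷ 101 mL = 14.29703 mcg/mL
Stage 1: 6 mL/hr × 5.5 hr = 33 mL → 33 mL × 14.29703 mcg/mL = 471.802 mcg
Stage 2: 5.8 mL/hr × 6.3 hr = 36.54 mL → 36.54 mL × 14.29703 mcg/mL = 522.4135 mcg
Stage 3: 4 mL/hr × 7.6 hr = 30.4 mL → 30.4 mL × 14.29703 mcg/mL = 434.6297 mcg
Total = 471.802 + 522.4135 + 434.6297 = 1428.845 mcg = 1.428845 mg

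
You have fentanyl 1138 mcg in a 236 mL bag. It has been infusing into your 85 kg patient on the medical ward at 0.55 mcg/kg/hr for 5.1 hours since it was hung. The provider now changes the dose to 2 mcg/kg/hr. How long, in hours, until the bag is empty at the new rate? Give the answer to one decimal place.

Initial rate:
Dose = 0.55 mcg/kg/hr × 85 kg = 46.75 mcg/hr
Concentration = 1138 mcg ÷ 236 mL = 4.822034 mcg/mL
Rate = 46.75 mcg/hr ÷ 4.822034 mcg/mL = 9.695079 mL/hr
Volume infused so far = 9.695079 mL/hr × 5.1 hr = 49.4449 mL
Volume remaining = 236 − 49.4449 = 186.5551 mL
New rate:
Dose = 2 mcg/kg/hr × 85 kg = 170 mcg/hr
Rate = 170 mcg/hr ÷ 4.822034 mcg/mL = 35.25483 mL/hr
Time remaining = 186.5551 mL ÷ 35.25483 mL/hr = 5.291618 hr

5.3 hours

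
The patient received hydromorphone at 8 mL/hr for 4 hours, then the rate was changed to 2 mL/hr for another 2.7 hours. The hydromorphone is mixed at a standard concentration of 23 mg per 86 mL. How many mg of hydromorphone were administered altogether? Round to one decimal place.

Concentration = 23 mg ÷ 86 mL = 0.2674419 mg/mL
Stage 1: 8 mL/hr × 4 hr = 32 mL → 32 mL × 0.2674419 mg/mL = 8.55814 mg
Stage 2: 2 mL/hr × 2.7 hr = 5.4 mL → 5.4 mL × 0.2674419 mg/mL = 1.444186 mg
Total = 8.55814 + 1.444186 = 10.00233 mg

10.0 mg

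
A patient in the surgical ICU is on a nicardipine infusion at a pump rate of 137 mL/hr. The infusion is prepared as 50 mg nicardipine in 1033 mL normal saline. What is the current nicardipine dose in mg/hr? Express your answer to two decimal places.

6.63 mg/hr

Concentration = 50 mg ÷ 1033 mL = 0.04840271 mg/mL
Drug rate = 137 mL/hr × 0.04840271 mg/mL = 6.631171 mg/hr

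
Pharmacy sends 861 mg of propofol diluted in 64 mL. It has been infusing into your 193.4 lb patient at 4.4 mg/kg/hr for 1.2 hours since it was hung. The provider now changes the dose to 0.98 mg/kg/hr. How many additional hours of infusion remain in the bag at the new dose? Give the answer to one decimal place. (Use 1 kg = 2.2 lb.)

Initial rate:
Weight = 193.4 lb ÷ 2.2 lb/kg = 87.90909 kg
Dose = 4.4 mg/kg/hr × 87.90909 kg = 386.8 mg/hr
Concentration = 861 mg ÷ 64 mL = 13.45312 mg/mL
Rate = 386.8 mg/hr ÷ 13.45312 mg/mL = 28.75168 mL/hr
Volume infused so far = 28.75168 mL/hr × 1.2 hr = 34.50202 mL
Volume remaining = 64 − 34.50202 = 29.49798 mL
New rate:
Dose = 0.98 mg/kg/hr × 87.90909 kg = 86.15091 mg/hr
Rate = 86.15091 mg/hr ÷ 13.45312 mg/mL = 6.403784 mL/hr
Time remaining = 29.49798 mL ÷ 6.403784 mL/hr = 4.606336 hr

4.6 hours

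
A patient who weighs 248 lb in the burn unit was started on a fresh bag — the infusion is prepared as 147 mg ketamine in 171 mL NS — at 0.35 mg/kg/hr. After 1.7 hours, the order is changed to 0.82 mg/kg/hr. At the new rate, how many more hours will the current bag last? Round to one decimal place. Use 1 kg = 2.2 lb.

Initial rate:
Weight = 248 lb ÷ 2.2 lb/kg = 112.7273 kg
Dose = 0.35 mg/kg/hr × 112.7273 kg = 39.45455 mg/hr
Concentration = 147 mg ÷ 171 mL = 0.8596491 mg/mL
Rate = 39.45455 mg/hr ÷ 0.8596491 mg/mL = 45.8961 mL/hr
Volume infused so far = 45.8961 mL/hr × 1.7 hr = 78.02338 mL
Volume remaining = 171 − 78.02338 = 92.97662 mL
New rate:
Dose = 0.82 mg/kg/hr × 112.7273 kg = 92.43636 mg/hr
Rate = 92.43636 mg/hr ÷ 0.8596491 mg/mL = 107.528 mL/hr
Time remaining = 92.97662 mL ÷ 107.528 mL/hr = 0.8646735 hr

0.9 hours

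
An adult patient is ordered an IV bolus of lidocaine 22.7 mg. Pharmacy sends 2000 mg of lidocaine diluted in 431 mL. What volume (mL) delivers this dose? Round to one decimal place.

4.9 mL

Concentration = 2000 mg ÷ 431 mL = 4.640371 mg/mL
Volume = 22.7 mg ÷ 4.640371 mg/mL = 4.89185 mL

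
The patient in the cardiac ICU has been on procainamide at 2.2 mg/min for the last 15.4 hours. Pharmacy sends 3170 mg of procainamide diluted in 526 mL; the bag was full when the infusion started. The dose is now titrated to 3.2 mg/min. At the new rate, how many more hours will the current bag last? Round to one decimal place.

5.9 hours

Initial rate:
2.2 mg/min × 60 min/hr = 132 mg/hr
Concentration = 3170 mg ÷ 526 mL = 6.026616 mg/mL
Rate = 132 mg/hr ÷ 6.026616 mg/mL = 21.90284 mL/hr
Volume infused so far = 21.90284 mL/hr × 15.4 hr = 337.3037 mL
Volume remaining = 526 − 337.3037 = 188.6963 mL
New rate:
3.2 mg/min × 60 min/hr = 192 mg/hr
Rate = 192 mg/hr ÷ 6.026616 mg/mL = 31.85868 mL/hr
Time remaining = 188.6963 mL ÷ 31.85868 mL/hr = 5.922917 hr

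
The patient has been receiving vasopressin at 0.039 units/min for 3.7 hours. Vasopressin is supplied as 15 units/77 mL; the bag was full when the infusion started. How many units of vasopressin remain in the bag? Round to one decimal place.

6.3 units

0.039 units/min × 60 min/hr = 2.34 units/hr
Concentration = 15 units ÷ 77 mL = 0.1948052 units/mL
Rate = 2.34 units/hr ÷ 0.1948052 units/mL = 12.012 mL/hr
Volume infused = 12.012 mL/hr × 3.7 hr = 44.4444 mL
Volume remaining = 77 − 44.4444 = 32.5556 mL
Drug remaining = 32.5556 mL × 0.1948052 units/mL = 6.342 units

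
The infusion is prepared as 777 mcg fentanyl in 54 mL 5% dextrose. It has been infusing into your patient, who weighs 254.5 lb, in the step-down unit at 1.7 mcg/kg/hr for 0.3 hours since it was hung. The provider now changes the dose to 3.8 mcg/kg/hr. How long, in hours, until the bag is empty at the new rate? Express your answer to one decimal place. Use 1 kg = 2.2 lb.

Initial rate:
Weight = 254.5 lb ÷ 2.2 lb/kg = 115.6818 kg
Dose = 1.7 mcg/kg/hr × 115.6818 kg = 196.6591 mcg/hr
Concentration = 777 mcg ÷ 54 mL = 14.38889 mcg/mL
Rate = 196.6591 mcg/hr ÷ 14.38889 mcg/mL = 13.66743 mL/hr
Volume infused so far = 13.66743 mL/hr × 0.3 hr = 4.100228 mL
Volume remaining = 54 − 4.100228 = 49.89977 mL
New rate:
Dose = 3.8 mcg/kg/hr × 115.6818 kg = 439.5909 mcg/hr
Rate = 439.5909 mcg/hr ÷ 14.38889 mcg/mL = 30.55072 mL/hr
Time remaining = 49.89977 mL ÷ 30.55072 mL/hr = 1.633342 hr

1.6 hours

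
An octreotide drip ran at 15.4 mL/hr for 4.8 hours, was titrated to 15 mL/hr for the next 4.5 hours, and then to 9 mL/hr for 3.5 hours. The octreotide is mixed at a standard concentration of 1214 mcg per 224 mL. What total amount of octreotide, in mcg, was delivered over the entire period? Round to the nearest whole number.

937 mcg

Concentration = 1214 mcg ÷ 224 mL = 5.419643 mcg/mL
Stage 1: 15.4 mL/hr × 4.8 hr = 73.92 mL → 73.92 mL × 5.419643 mcg/mL = 400.62 mcg
Stage 2: 15 mL/hr × 4.5 hr = 67.5 mL → 67.5 mL × 5.419643 mcg/mL = 365.8259 mcg
Stage 3: 9 mL/hr × 3.5 hr = 31.5 mL → 31.5 mL × 5.419643 mcg/mL = 170.7188 mcg
Total = 400.62 + 365.8259 + 170.7188 = 937.1646 mcg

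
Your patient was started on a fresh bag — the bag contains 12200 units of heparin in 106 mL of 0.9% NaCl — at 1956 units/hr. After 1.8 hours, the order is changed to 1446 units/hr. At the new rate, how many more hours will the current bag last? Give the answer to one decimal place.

Initial rate:
Concentration = 12200 units ÷ 106 mL = 115.0943 units/mL
Rate = 1956 units/hr ÷ 115.0943 units/mL = 16.99475 mL/hr
Volume infused so far = 16.99475 mL/hr × 1.8 hr = 30.59056 mL
Volume remaining = 106 − 30.59056 = 75.40944 mL
New rate:
Rate = 1446 units/hr ÷ 115.0943 units/mL = 12.56361 mL/hr
Time remaining = 75.40944 mL ÷ 12.56361 mL/hr = 6.002213 hr

6.0 hours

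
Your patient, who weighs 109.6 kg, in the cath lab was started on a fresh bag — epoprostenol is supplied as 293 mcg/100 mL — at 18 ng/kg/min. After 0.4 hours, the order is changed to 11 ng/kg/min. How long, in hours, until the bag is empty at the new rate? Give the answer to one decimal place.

Initial rate:
Dose = 18 ng/kg/min × 109.6 kg = 1972.8 ng/min
1972.8 ng/min × 60 min/hr = 118368 ng/hr
Concentration = 293 mcg ÷ 100 mL = 2.93 mcg/mL = 2930 ng/mL
Rate = 118368 ng/hr ÷ 2930 ng/mL = 40.39863 mL/hr
Volume infused so far = 40.39863 mL/hr × 0.4 hr = 16.15945 mL
Volume remaining = 100 − 16.15945 = 83.84055 mL
New rate:
Dose = 11 ng/kg/min × 109.6 kg = 1205.6 ng/min
1205.6 ng/min × 60 min/hr = 72336 ng/hr
Rate = 72336 ng/hr ÷ 2930 ng/mL = 24.68805 mL/hr
Time remaining = 83.84055 mL ÷ 24.68805 mL/hr = 3.395996 hr

3.4 hours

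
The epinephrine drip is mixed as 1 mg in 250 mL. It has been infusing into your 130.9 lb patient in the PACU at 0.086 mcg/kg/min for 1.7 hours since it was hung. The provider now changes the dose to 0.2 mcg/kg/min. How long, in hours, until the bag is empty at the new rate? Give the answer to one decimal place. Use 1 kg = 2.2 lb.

0.7 hours

Initial rate:
Weight = 130.9 lb ÷ 2.2 lb/kg = 59.5 kg
Dose = 0.086 mcg/kg/min × 59.5 kg = 5.117 mcg/min
5.117 mcg/min × 60 min/hr = 307.02 mcg/hr
Concentration = 1 mg ÷ 250 mL = 0.004 mg/mL = 4 mcg/mL
Rate = 307.02 mcg/hr ÷ 4 mcg/mL = 76.755 mL/hr
Volume infused so far = 76.755 mL/hr × 1.7 hr = 130.4835 mL
Volume remaining = 250 − 130.4835 = 119.5165 mL
New rate:
Dose = 0.2 mcg/kg/min × 59.5 kg = 11.9 mcg/min
11.9 mcg/min × 60 min/hr = 714 mcg/hr
Rate = 714 mcg/hr ÷ 4 mcg/mL = 178.5 mL/hr
Time remaining = 119.5165 mL ÷ 178.5 mL/hr = 0.6695602 hr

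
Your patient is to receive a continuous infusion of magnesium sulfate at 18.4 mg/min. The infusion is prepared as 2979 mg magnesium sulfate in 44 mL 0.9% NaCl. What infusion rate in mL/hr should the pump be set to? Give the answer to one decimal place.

18.4 mg/min × 60 min/hr = 1104 mg/hr
Concentration = 2979 mg ÷ 44 mL = 67.70455 mg/mL
Rate = 1104 mg/hr ÷ 67.70455 mg/mL = 16.30614 mL/hr

16.3 mL/hr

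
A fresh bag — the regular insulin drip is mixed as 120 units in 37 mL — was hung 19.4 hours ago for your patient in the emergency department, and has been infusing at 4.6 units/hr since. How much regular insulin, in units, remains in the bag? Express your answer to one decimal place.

Concentration = 120 units ÷ 37 mL = 3.243243 units/mL
Rate = 4.6 units/hr ÷ 3.243243 units/mL = 1.418333 mL/hr
Volume infused = 1.418333 mL/hr × 19.4 hr = 27.51567 mL
Volume remaining = 37 − 27.51567 = 9.484333 mL
Drug remaining = 9.484333 mL × 3.243243 units/mL = 30.76 units

30.8 units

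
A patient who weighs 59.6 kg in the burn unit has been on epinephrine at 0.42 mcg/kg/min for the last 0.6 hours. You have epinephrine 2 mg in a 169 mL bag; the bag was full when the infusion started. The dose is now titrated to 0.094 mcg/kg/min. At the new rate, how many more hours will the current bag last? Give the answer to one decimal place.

Initial rate:
Dose = 0.42 mcg/kg/min × 59.6 kg = 25.032 mcg/min
25.032 mcg/min × 60 min/hr = 1501.92 mcg/hr
Concentration = 2 mg ÷ 169 mL = 0.01183432 mg/mL = 11.83432 mcg/mL
Rate = 1501.92 mcg/hr ÷ 11.83432 mcg/mL = 126.9122 mL/hr
Volume infused so far = 126.9122 mL/hr × 0.6 hr = 76.14734 mL
Volume remaining = 169 − 76.14734 = 92.85266 mL
New rate:
Dose = 0.094 mcg/kg/min × 59.6 kg = 5.6024 mcg/min
5.6024 mcg/min × 60 min/hr = 336.144 mcg/hr
Rate = 336.144 mcg/hr ÷ 11.83432 mcg/mL = 28.40417 mL/hr
Time remaining = 92.85266 mL ÷ 28.40417 mL/hr = 3.26898 hr

3.3 hours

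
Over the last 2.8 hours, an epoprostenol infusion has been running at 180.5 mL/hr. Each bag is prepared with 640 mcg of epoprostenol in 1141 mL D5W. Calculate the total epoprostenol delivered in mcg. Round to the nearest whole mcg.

283 mcg

Concentration = 640 mcg ÷ 1141 mL = 0.5609115 mcg/mL = 560.9115 ng/mL
Drug rate = 180.5 mL/hr × 560.9115 ng/mL = 101244.5 ng/hr
Total = 101244.5 ng/hr × 2.8 hr = 283484.7 ng = 283.4847 mcg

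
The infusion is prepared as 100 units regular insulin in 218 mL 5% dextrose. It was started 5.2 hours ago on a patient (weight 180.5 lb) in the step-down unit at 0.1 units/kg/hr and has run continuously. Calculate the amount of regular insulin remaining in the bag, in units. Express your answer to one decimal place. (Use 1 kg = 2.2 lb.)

57.3 units

Weight = 180.5 lb ÷ 2.2 lb/kg = 82.04545 kg
Dose = 0.1 units/kg/hr × 82.04545 kg = 8.204545 units/hr
Concentration = 100 units ÷ 218 mL = 0.4587156 units/mL
Rate = 8.204545 units/hr ÷ 0.4587156 units/mL = 17.88591 mL/hr
Volume infused = 17.88591 mL/hr × 5.2 hr = 93.00673 mL
Volume remaining = 218 − 93.00673 = 124.9933 mL
Drug remaining = 124.9933 mL × 0.4587156 units/mL = 57.33636 units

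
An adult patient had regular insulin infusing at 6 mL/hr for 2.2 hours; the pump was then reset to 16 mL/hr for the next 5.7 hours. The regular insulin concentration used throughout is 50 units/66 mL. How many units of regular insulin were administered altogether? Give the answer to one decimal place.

Concentration = 50 units ÷ 66 mL = 0.7575758 units/mL
Stage 1: 6 mL/hr × 2.2 hr = 13.2 mL → 13.2 mL × 0.7575758 units/mL = 10 units
Stage 2: 16 mL/hr × 5.7 hr = 91.2 mL → 91.2 mL × 0.7575758 units/mL = 69.09091 units
Total = 10 + 69.09091 = 79.09091 units

79.1 units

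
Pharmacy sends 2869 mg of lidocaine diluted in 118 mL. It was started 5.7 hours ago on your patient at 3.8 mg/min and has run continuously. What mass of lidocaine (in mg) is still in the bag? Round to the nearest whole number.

3.8 mg/min × 60 min/hr = 228 mg/hr
Concentration = 2869 mg ÷ 118 mL = 24.31356 mg/mL
Rate = 228 mg/hr ÷ 24.31356 mg/mL = 9.377483 mL/hr
Volume infused = 9.377483 mL/hr × 5.7 hr = 53.45166 mL
Volume remaining = 118 − 53.45166 = 64.54834 mL
Drug remaining = 64.54834 mL × 24.31356 mg/mL = 1569.4 mg

1569 mg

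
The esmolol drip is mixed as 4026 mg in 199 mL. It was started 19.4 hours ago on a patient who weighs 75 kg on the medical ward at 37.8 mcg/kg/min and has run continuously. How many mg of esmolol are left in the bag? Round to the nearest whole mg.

726 mg

Dose = 37.8 mcg/kg/min × 75 kg = 2835 mcg/min
2835 mcg/min × 60 min/hr = 170100 mcg/hr
Concentration = 4026 mg ÷ 199 mL = 20.23116 mg/mL = 20231.16 mcg/mL
Rate = 170100 mcg/hr ÷ 20231.16 mcg/mL = 8.407824 mL/hr
Volume infused = 8.407824 mL/hr × 19.4 hr = 163.1118 mL
Volume remaining = 199 − 163.1118 = 35.88821 mL
Drug remaining = 35.88821 mL × 20231.16 mcg/mL = 726060 mcg = 726.06 mg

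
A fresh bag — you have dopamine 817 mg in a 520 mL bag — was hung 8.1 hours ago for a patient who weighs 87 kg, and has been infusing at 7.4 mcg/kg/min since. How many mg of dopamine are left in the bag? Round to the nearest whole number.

Dose = 7.4 mcg/kg/min × 87 kg = 643.8 mcg/min
643.8 mcg/min × 60 min/hr = 38628 mcg/hr
Concentration = 817 mg ÷ 520 mL = 1.571154 mg/mL = 1571.154 mcg/mL
Rate = 38628 mcg/hr ÷ 1571.154 mcg/mL = 24.58575 mL/hr
Volume infused = 24.58575 mL/hr × 8.1 hr = 199.1446 mL
Volume remaining = 520 − 199.1446 = 320.8554 mL
Drug remaining = 320.8554 mL × 1571.154 mcg/mL = 504113.2 mcg = 504.1132 mg

504 mg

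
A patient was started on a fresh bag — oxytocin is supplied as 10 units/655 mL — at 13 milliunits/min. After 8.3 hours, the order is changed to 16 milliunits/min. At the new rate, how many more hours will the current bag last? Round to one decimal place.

3.7 hours

Initial rate:
13 milliunits/min × 60 min/hr = 780 milliunits/hr
Concentration = 10 units ÷ 655 mL = 0.01526718 units/mL = 15.26718 milliunits/mL
Rate = 780 milliunits/hr ÷ 15.26718 milliunits/mL = 51.09 mL/hr
Volume infused so far = 51.09 mL/hr × 8.3 hr = 424.047 mL
Volume remaining = 655 − 424.047 = 230.953 mL
New rate:
16 milliunits/min × 60 min/hr = 960 milliunits/hr
Rate = 960 milliunits/hr ÷ 15.26718 milliunits/mL = 62.88 mL/hr
Time remaining = 230.953 mL ÷ 62.88 mL/hr = 3.672917 hr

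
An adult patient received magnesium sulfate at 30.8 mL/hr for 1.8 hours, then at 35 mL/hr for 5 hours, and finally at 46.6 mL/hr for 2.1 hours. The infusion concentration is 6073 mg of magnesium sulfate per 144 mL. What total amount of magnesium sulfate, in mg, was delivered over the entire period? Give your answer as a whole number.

13846 mg

Concentration = 6073 mg ÷ 144 mL = 42.17361 mg/mL
Stage 1: 30.8 mL/hr × 1.8 hr = 55.44 mL → 55.44 mL × 42.17361 mg/mL = 2338.105 mg
Stage 2: 35 mL/hr × 5 hr = 175 mL → 175 mL × 42.17361 mg/mL = 7380.382 mg
Stage 3: 46.6 mL/hr × 2.1 hr = 97.86 mL → 97.86 mL × 42.17361 mg/mL = 4127.11 mg
Total = 2338.105 + 7380.382 + 4127.11 = 13845.6 mg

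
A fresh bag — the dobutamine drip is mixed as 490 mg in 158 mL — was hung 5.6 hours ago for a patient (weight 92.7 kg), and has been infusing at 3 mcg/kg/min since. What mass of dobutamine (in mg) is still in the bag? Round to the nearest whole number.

Dose = 3 mcg/kg/min × 92.7 kg = 278.1 mcg/min
278.1 mcg/min × 60 min/hr = 16686 mcg/hr
Concentration = 490 mg ÷ 158 mL = 3.101266 mg/mL = 3101.266 mcg/mL
Rate = 16686 mcg/hr ÷ 3101.266 mcg/mL = 5.380384 mL/hr
Volume infused = 5.380384 mL/hr × 5.6 hr = 30.13015 mL
Volume remaining = 158 − 30.13015 = 127.8699 mL
Drug remaining = 127.8699 mL × 3101.266 mcg/mL = 396558.4 mcg = 396.5584 mg

397 mg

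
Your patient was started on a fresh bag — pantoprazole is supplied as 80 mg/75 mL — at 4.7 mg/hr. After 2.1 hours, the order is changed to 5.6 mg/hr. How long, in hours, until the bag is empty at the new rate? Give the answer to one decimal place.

Initial rate:
Concentration = 80 mg ÷ 75 mL = 1.066667 mg/mL
Rate = 4.7 mg/hr ÷ 1.066667 mg/mL = 4.40625 mL/hr
Volume infused so far = 4.40625 mL/hr × 2.1 hr = 9.253125 mL
Volume remaining = 75 − 9.253125 = 65.74688 mL
New rate:
Rate = 5.6 mg/hr ÷ 1.066667 mg/mL = 5.25 mL/hr
Time remaining = 65.74688 mL ÷ 5.25 mL/hr = 12.52321 hr

12.5 hours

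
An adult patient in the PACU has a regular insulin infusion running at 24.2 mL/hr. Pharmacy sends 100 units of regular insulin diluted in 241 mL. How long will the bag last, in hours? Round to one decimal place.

Duration = 241 mL ÷ 24.2 mL/hr = 9.958678 hr

10.0 hours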